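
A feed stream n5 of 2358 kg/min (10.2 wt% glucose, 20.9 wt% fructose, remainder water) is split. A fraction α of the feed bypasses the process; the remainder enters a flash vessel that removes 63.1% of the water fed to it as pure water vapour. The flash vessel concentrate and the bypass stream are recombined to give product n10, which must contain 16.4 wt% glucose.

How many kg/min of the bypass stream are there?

All 2358×0.102 = 240.52 kg/min of glucose reaches n10, so n10 = 240.52/0.164 = 1466.6 kg/min and vapour = 891.44 kg/min.
The evaporator receives (1−α)·2358 of feed at 0.689 water and removes 0.631 of that water:
0.631×0.689×(1−α)×2358 = 891.44
(1−α) = 891.44/1025.2 = 0.8696;  α = 0.1304.
Bypass flow = 0.1304×2358 = 307.58 kg/min.

307.6 kg/min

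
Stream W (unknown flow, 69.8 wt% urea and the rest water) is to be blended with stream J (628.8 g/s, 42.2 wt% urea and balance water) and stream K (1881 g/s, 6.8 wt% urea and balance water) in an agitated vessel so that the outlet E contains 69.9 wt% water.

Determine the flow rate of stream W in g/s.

912.3 g/s

Let W be the unknown flow. Total out = 2509.8 + W.
water balance: 2116.5 + 0.302·W = 0.699·(2509.8 + W)
(0.302 − 0.699)·W = 0.699×2509.8 − 2116.5 = -362.19
W = -362.19 / -0.397 = 912.31 g/s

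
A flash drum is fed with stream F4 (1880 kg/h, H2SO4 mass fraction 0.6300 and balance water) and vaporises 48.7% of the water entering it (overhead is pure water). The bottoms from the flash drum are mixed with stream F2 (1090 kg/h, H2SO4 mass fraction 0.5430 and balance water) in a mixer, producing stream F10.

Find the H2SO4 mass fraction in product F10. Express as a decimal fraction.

Vapour removed = 0.487×0.370×1880 = 338.76 kg/h; concentrate = 1541.2 kg/h.
H2SO4 reaching the mixer = 1184.4 (from concentrate) + 1090×0.543 = 1776.3 kg/h.
Product flow = 1541.2 + 1090 = 2631.2 kg/h; H2SO4 fraction = 0.6751.

0.6751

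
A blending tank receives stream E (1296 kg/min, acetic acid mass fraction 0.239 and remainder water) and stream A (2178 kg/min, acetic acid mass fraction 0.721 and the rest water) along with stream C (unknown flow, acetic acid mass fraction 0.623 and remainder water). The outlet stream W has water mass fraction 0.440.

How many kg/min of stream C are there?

1037 kg/min

Let C be the unknown flow. Total out = 3474 + C.
water balance: 1593.9 + 0.377·C = 0.440·(3474 + C)
(0.377 − 0.440)·C = 0.440×3474 − 1593.9 = -65.358
C = -65.358 / -0.063 = 1037.4 kg/min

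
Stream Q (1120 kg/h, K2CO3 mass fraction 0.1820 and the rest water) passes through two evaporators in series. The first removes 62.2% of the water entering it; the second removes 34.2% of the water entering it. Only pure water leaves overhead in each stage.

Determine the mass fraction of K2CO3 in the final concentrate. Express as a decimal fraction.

water in feed = 1120×0.818 = 916.16 kg/h.
After stage 1: water left = (1−0.622)×916.16 = 346.31; stream total = 550.15 kg/h.
After stage 2: water left = (1−0.342)×346.31 = 227.87; final concentrate = 431.71 kg/h.
K2CO3 fraction = 203.84/431.71 = 0.4722.

0.4722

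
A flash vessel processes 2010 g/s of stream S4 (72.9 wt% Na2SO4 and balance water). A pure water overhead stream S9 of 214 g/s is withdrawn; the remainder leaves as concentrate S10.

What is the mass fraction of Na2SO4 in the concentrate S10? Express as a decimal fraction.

Na2SO4 is not removed: 2010×0.729 = 1465.3 g/s of Na2SO4 enters S10.
Concentrate = 2010 − 214 = 1796 g/s.
Mass fraction = 1465.3/1796 = 0.8159.

0.8159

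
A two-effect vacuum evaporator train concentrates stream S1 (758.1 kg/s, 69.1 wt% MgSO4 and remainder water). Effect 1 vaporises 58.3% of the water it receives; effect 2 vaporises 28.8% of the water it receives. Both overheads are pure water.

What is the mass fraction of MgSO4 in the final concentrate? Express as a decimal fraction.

0.883

water in feed = 758.1×0.309 = 234.25 kg/s.
After stage 1: water left = (1−0.583)×234.25 = 97.683; stream total = 621.53 kg/s.
After stage 2: water left = (1−0.288)×97.683 = 69.551; final concentrate = 593.4 kg/s.
MgSO4 fraction = 523.85/593.4 = 0.883.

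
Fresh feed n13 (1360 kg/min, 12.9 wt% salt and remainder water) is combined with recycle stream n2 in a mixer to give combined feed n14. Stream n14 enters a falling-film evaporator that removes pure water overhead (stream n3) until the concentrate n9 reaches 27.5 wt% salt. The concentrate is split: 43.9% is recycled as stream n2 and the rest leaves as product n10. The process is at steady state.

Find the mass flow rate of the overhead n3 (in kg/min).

722 kg/min

Overall salt balance (none leaves overhead): salt in fresh feed = salt in product, i.e. 1360×0.129 = (1−0.439)·n9·0.275.
n9 = 175.44/(0.275×0.561) = 1137.2 kg/min.
Recycle n2 = 0.439×1137.2 = 499.23 kg/min.
Combined feed n14 = 1360 + 499.23 = 1859.2 kg/min.
Overhead n3 = n14 − n9 = 1859.2 − 1137.2 = 722.04 kg/min.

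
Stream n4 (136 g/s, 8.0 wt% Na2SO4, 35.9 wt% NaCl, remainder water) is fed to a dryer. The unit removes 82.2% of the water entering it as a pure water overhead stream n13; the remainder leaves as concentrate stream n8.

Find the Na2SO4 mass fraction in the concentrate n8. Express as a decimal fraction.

0.1485

Na2SO4 is not removed: 136×0.080 = 10.88 g/s of Na2SO4 enters n8.
water entering = 136×0.561 = 76.296 g/s; overhead removed = 0.822×76.296 = 62.715 g/s.
Concentrate = 136 − 62.715 = 73.285 g/s.
Mass fraction = 10.88/73.285 = 0.1485.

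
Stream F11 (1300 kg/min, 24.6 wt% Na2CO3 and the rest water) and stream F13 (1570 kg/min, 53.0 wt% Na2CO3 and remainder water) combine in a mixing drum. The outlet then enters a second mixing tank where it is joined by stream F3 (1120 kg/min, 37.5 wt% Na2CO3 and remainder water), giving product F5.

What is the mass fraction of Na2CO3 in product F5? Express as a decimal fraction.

Overall, product flow = 3990 kg/min.
Na2CO3 in = 1300×0.246 + 1570×0.530 + 1120×0.375 = 1571.9 kg/min.
Na2CO3 fraction in F5 = 0.394.

0.394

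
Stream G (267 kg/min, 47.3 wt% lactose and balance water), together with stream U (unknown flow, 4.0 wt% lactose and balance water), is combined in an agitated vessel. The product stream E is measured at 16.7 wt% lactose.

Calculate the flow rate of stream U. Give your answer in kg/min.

Let U be the unknown flow. Total out = 267 + U.
lactose balance: 126.29 + 0.040·U = 0.167·(267 + U)
(0.040 − 0.167)·U = 0.167×267 − 126.29 = -81.702
U = -81.702 / -0.127 = 643.32 kg/min

643.3 kg/min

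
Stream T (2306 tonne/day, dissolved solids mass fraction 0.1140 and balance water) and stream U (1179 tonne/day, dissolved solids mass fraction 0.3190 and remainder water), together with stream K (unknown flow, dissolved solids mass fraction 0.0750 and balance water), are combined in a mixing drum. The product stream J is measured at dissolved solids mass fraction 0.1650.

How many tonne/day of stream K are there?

710.7 tonne/day

Let K be the unknown flow. Total out = 3485 + K.
dissolved solids balance: 638.99 + 0.075·K = 0.165·(3485 + K)
(0.075 − 0.165)·K = 0.165×3485 − 638.99 = -63.96
K = -63.96 / -0.090 = 710.67 tonne/day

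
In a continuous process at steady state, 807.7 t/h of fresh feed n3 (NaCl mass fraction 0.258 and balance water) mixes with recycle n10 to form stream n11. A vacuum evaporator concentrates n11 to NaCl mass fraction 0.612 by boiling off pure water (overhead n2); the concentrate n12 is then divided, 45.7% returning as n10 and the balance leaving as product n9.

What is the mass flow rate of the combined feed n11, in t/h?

1094 t/h

Overall NaCl balance (none leaves overhead): NaCl in fresh feed = NaCl in product, i.e. 807.7×0.258 = (1−0.457)·n12·0.612.
n12 = 208.39/(0.612×0.543) = 627.07 t/h.
Recycle n10 = 0.457×627.07 = 286.57 t/h.
Combined feed n11 = 807.7 + 286.57 = 1094.3 t/h.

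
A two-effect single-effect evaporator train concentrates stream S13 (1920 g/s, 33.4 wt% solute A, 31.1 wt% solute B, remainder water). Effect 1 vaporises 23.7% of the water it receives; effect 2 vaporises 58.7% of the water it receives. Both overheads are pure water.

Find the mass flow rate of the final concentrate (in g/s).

1453 g/s

water in feed = 1920×0.355 = 681.6 g/s.
After stage 1: water left = (1−0.237)×681.6 = 520.06; stream total = 1758.5 g/s.
After stage 2: water left = (1−0.587)×520.06 = 214.79; final concentrate = 1453.2 g/s.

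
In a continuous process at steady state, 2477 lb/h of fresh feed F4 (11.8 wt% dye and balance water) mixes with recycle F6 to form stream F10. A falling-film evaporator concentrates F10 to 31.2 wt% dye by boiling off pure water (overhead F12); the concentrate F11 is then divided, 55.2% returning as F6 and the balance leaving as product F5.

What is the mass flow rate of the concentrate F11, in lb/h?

Overall dye balance (none leaves overhead): dye in fresh feed = dye in product, i.e. 2477×0.118 = (1−0.552)·F11·0.312.
F11 = 292.29/(0.312×0.448) = 2091.1 lb/h.

2091 lb/h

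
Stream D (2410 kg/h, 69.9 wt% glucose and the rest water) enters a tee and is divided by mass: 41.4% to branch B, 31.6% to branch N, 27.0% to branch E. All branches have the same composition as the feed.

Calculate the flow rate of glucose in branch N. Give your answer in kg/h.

Branch N total = 0.316×2410 = 761.56 kg/h.
glucose in N = 0.699×761.56 = 532.33 kg/h.

532.3 kg/h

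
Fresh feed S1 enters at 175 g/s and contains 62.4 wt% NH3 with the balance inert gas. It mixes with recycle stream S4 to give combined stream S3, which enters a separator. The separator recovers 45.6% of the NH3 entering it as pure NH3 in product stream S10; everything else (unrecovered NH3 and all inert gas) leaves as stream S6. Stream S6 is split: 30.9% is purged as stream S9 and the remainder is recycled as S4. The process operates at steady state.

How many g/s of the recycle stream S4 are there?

212.9 g/s

inert gas enters only via S1 and leaves only via the purge: 175×0.376 = 0.309×(inert gas in S6), and the separator passes all inert gas, so inert gas in S3 = inert gas in S6 = 212.94 g/s.
NH3 in S3: m_A = 175×0.624 + (1−0.309)·(1−0.456)·m_A, so m_A = 109.2/0.6241 = 174.97 g/s.
S6 = (1−0.456)×174.97 + 212.94 = 308.13 g/s.
Recycle S4 = (1−0.309)×308.13 = 212.92 g/s.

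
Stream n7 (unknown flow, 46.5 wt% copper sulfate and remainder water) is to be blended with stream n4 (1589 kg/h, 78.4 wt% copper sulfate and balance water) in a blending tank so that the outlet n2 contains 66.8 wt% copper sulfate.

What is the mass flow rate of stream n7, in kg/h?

Let n7 be the unknown flow. Total out = 1589 + n7.
copper sulfate balance: 1245.8 + 0.465·n7 = 0.668·(1589 + n7)
(0.465 − 0.668)·n7 = 0.668×1589 − 1245.8 = -184.32
n7 = -184.32 / -0.203 = 908 kg/h

908 kg/h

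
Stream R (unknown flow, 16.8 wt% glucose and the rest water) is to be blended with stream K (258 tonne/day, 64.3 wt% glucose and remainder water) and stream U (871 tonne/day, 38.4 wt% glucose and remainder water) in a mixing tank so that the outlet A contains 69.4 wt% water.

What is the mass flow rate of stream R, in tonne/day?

1122 tonne/day

Let R be the unknown flow. Total out = 1129 + R.
water balance: 628.64 + 0.832·R = 0.694·(1129 + R)
(0.832 − 0.694)·R = 0.694×1129 − 628.64 = 154.88
R = 154.88 / 0.138 = 1122.3 tonne/day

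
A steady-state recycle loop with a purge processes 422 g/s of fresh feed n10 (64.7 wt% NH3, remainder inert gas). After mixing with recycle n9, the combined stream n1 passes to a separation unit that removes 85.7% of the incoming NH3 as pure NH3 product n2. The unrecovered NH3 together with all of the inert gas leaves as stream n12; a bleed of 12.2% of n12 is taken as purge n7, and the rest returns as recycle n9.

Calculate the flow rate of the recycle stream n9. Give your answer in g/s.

inert gas enters only via n10 and leaves only via the purge: 422×0.353 = 0.122×(inert gas in n12), and the separation unit passes all inert gas, so inert gas in n1 = inert gas in n12 = 1221 g/s.
NH3 in n1: m_A = 422×0.647 + (1−0.122)·(1−0.857)·m_A, so m_A = 273.03/0.8744 = 312.24 g/s.
n12 = (1−0.857)×312.24 + 1221 = 1265.7 g/s.
Recycle n9 = (1−0.122)×1265.7 = 1111.3 g/s.

1111 g/s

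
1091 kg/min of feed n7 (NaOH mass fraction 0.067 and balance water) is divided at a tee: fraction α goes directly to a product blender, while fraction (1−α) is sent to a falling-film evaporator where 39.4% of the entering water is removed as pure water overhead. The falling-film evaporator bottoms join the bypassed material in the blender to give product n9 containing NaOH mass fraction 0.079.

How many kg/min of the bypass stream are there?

640.2 kg/min

All 1091×0.067 = 73.097 kg/min of NaOH reaches n9, so n9 = 73.097/0.079 = 925.28 kg/min and vapour = 165.72 kg/min.
The evaporator receives (1−α)·1091 of feed at 0.933 water and removes 0.394 of that water:
0.394×0.933×(1−α)×1091 = 165.72
(1−α) = 165.72/401.05 = 0.4132;  α = 0.5868.
Bypass flow = 0.5868×1091 = 640.18 kg/min.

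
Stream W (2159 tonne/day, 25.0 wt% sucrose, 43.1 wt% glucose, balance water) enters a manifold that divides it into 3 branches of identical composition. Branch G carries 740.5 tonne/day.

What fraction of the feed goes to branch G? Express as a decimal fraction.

0.343

Fraction to G = 740.5/2159 = 0.3430.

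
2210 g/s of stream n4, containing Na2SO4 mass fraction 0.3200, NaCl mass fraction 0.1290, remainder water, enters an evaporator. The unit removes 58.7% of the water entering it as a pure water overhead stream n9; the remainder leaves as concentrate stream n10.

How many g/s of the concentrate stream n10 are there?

1495 g/s

water entering = 2210×0.551 = 1217.7 g/s; overhead removed = 0.587×1217.7 = 714.8 g/s.
Concentrate = 2210 − 714.8 = 1495.2 g/s.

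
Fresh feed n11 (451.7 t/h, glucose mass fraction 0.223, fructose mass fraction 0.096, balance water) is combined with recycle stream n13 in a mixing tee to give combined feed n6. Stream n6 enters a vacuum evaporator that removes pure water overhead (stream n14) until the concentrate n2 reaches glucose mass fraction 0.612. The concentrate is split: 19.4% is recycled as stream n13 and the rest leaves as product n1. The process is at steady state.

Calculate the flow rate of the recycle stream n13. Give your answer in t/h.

39.62 t/h

Overall glucose balance (none leaves overhead): glucose in fresh feed = glucose in product, i.e. 451.7×0.223 = (1−0.194)·n2·0.612.
n2 = 100.73/(0.612×0.806) = 204.21 t/h.
Recycle n13 = 0.194×204.21 = 39.616 t/h.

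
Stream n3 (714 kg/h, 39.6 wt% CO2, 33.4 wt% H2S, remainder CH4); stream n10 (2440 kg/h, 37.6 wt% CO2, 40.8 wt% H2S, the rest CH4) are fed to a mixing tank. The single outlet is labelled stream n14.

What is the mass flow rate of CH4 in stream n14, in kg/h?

719.8 kg/h

CH4 out = CH4 in = 714×0.270 + 2440×0.216 = 719.82 kg/h.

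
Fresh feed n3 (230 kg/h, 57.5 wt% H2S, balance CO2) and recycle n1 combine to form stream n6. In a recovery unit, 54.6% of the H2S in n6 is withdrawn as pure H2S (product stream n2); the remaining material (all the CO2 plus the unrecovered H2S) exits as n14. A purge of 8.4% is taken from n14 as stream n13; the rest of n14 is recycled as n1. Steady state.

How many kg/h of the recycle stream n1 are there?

1160 kg/h

CO2 enters only via n3 and leaves only via the purge: 230×0.425 = 0.084×(CO2 in n14), and the recovery unit passes all CO2, so CO2 in n6 = CO2 in n14 = 1163.7 kg/h.
H2S in n6: m_A = 230×0.575 + (1−0.084)·(1−0.546)·m_A, so m_A = 132.25/0.5841 = 226.4 kg/h.
n14 = (1−0.546)×226.4 + 1163.7 = 1266.5 kg/h.
Recycle n1 = (1−0.084)×1266.5 = 1160.1 kg/h.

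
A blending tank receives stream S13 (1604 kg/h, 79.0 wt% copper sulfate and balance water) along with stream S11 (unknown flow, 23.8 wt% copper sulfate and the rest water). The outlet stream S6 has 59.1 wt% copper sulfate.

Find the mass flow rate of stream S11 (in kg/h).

904.2 kg/h

Let S11 be the unknown flow. Total out = 1604 + S11.
copper sulfate balance: 1267.2 + 0.238·S11 = 0.591·(1604 + S11)
(0.238 − 0.591)·S11 = 0.591×1604 − 1267.2 = -319.2
S11 = -319.2 / -0.353 = 904.24 kg/h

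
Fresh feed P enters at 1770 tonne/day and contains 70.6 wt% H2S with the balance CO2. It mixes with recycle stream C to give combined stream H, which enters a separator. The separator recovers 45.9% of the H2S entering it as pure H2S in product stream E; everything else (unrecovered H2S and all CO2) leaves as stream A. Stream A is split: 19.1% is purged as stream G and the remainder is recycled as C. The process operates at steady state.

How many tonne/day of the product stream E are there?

H2S in H: m_A = 1770×0.706 + (1−0.191)·(1−0.459)·m_A, so m_A = 1249.6/0.5623 = 2222.2 tonne/day.
Product E = 0.459×2222.2 = 1020 tonne/day.

1020 tonne/day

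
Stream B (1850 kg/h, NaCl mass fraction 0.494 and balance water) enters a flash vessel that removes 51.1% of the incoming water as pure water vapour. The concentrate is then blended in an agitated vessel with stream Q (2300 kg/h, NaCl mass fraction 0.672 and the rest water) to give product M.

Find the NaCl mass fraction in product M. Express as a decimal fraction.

Vapour removed = 0.511×0.506×1850 = 478.35 kg/h; concentrate = 1371.7 kg/h.
NaCl reaching the mixer = 913.9 (from concentrate) + 2300×0.672 = 2459.5 kg/h.
Product flow = 1371.7 + 2300 = 3671.7 kg/h; NaCl fraction = 0.670.

0.670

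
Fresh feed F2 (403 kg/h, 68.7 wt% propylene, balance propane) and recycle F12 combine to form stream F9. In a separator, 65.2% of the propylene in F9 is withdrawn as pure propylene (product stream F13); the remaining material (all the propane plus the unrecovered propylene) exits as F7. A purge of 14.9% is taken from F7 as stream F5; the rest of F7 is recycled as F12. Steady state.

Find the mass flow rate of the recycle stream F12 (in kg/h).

836.9 kg/h

propane enters only via F2 and leaves only via the purge: 403×0.313 = 0.149×(propane in F7), and the separator passes all propane, so propane in F9 = propane in F7 = 846.57 kg/h.
propylene in F9: m_A = 403×0.687 + (1−0.149)·(1−0.652)·m_A, so m_A = 276.86/0.7039 = 393.35 kg/h.
F7 = (1−0.652)×393.35 + 846.57 = 983.46 kg/h.
Recycle F12 = (1−0.149)×983.46 = 836.92 kg/h.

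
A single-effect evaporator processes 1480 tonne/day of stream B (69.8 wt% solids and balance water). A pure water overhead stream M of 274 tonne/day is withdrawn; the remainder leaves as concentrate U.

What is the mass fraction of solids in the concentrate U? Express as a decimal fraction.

solids is not removed: 1480×0.698 = 1033 tonne/day of solids enters U.
Concentrate = 1480 − 274 = 1206 tonne/day.
Mass fraction = 1033/1206 = 0.857.

0.857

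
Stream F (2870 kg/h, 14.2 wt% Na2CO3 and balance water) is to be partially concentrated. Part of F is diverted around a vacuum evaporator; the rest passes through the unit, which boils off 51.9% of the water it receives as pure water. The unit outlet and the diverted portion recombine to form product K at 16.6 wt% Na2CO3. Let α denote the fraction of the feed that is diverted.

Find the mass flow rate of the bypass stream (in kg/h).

1938 kg/h

All 2870×0.142 = 407.54 kg/h of Na2CO3 reaches K, so K = 407.54/0.166 = 2455.1 kg/h and vapour = 414.94 kg/h.
The evaporator receives (1−α)·2870 of feed at 0.858 water and removes 0.519 of that water:
0.519×0.858×(1−α)×2870 = 414.94
(1−α) = 414.94/1278 = 0.3247;  α = 0.6753.
Bypass flow = 0.6753×2870 = 1938.2 kg/h.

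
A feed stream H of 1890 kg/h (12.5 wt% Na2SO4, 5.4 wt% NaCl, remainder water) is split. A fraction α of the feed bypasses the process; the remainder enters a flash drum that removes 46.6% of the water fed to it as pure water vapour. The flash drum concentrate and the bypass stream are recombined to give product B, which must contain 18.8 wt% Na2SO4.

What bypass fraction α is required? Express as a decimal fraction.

0.124

All 1890×0.125 = 236.25 kg/h of Na2SO4 reaches B, so B = 236.25/0.188 = 1256.6 kg/h and vapour = 633.35 kg/h.
The evaporator receives (1−α)·1890 of feed at 0.821 water and removes 0.466 of that water:
0.466×0.821×(1−α)×1890 = 633.35
(1−α) = 633.35/723.09 = 0.8759;  α = 0.1241.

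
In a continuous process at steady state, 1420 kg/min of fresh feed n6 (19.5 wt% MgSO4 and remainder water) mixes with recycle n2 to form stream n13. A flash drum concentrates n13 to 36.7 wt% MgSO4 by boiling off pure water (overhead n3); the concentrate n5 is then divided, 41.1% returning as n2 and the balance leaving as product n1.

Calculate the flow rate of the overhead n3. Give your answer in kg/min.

Overall MgSO4 balance (none leaves overhead): MgSO4 in fresh feed = MgSO4 in product, i.e. 1420×0.195 = (1−0.411)·n5·0.367.
n5 = 276.9/(0.367×0.589) = 1281 kg/min.
Recycle n2 = 0.411×1281 = 526.48 kg/min.
Combined feed n13 = 1420 + 526.48 = 1946.5 kg/min.
Overhead n3 = n13 − n5 = 1946.5 − 1281 = 665.5 kg/min.

665.5 kg/min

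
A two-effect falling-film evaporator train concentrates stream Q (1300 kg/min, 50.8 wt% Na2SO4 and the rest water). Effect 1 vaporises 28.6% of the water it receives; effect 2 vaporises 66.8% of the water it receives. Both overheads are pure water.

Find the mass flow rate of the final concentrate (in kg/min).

water in feed = 1300×0.492 = 639.6 kg/min.
After stage 1: water left = (1−0.286)×639.6 = 456.67; stream total = 1117.1 kg/min.
After stage 2: water left = (1−0.668)×456.67 = 151.62; final concentrate = 812.02 kg/min.

812 kg/min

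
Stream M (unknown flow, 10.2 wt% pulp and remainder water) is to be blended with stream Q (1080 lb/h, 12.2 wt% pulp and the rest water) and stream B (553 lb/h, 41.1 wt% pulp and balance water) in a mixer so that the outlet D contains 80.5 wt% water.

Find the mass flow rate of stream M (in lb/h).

Let M be the unknown flow. Total out = 1633 + M.
water balance: 1274 + 0.898·M = 0.805·(1633 + M)
(0.898 − 0.805)·M = 0.805×1633 − 1274 = 40.608
M = 40.608 / 0.093 = 436.65 lb/h

436.6 lb/h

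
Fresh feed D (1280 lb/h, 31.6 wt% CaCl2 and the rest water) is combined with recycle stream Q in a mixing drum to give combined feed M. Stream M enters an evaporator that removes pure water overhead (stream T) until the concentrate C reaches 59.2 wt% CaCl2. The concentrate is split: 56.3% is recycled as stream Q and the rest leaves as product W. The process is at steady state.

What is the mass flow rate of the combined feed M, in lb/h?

2160 lb/h

Overall CaCl2 balance (none leaves overhead): CaCl2 in fresh feed = CaCl2 in product, i.e. 1280×0.316 = (1−0.563)·C·0.592.
C = 404.48/(0.592×0.437) = 1563.5 lb/h.
Recycle Q = 0.563×1563.5 = 880.24 lb/h.
Combined feed M = 1280 + 880.24 = 2160.2 lb/h.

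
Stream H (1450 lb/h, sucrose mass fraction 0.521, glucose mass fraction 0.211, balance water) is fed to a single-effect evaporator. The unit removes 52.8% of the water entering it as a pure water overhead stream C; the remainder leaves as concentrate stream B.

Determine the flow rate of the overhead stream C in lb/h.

205.2 lb/h

water entering = 1450×0.268 = 388.6 lb/h; overhead removed = 0.528×388.6 = 205.18 lb/h.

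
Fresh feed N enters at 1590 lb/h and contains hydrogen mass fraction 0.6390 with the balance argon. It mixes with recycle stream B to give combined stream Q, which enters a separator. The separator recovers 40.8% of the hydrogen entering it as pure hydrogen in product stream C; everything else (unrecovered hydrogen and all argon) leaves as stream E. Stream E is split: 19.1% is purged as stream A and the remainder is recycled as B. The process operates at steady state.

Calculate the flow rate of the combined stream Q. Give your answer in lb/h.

4955 lb/h

argon enters only via N and leaves only via the purge: 1590×0.361 = 0.191×(argon in E), and the separator passes all argon, so argon in Q = argon in E = 3005.2 lb/h.
hydrogen in Q: m_A = 1590×0.639 + (1−0.191)·(1−0.408)·m_A, so m_A = 1016/0.5211 = 1949.8 lb/h.
Q = 1949.8 + 3005.2 = 4955 lb/h.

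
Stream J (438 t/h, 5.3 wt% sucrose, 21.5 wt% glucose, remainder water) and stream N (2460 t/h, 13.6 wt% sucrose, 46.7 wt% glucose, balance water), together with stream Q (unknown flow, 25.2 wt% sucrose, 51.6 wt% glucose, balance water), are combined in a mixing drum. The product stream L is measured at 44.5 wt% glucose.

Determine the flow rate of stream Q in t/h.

Let Q be the unknown flow. Total out = 2898 + Q.
glucose balance: 1243 + 0.516·Q = 0.445·(2898 + Q)
(0.516 − 0.445)·Q = 0.445×2898 − 1243 = 46.62
Q = 46.62 / 0.071 = 656.62 t/h

656.6 t/h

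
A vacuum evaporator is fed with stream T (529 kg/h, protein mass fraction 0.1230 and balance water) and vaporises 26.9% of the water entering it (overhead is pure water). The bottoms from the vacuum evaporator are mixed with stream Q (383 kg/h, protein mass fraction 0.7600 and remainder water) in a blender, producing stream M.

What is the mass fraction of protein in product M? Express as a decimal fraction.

Vapour removed = 0.269×0.877×529 = 124.8 kg/h; concentrate = 404.2 kg/h.
protein reaching the mixer = 65.067 (from concentrate) + 383×0.760 = 356.15 kg/h.
Product flow = 404.2 + 383 = 787.2 kg/h; protein fraction = 0.4524.

0.4524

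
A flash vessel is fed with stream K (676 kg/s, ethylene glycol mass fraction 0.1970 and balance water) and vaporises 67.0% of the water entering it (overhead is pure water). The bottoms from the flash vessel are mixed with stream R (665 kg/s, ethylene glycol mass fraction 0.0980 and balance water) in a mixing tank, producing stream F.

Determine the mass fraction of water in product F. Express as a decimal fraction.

Vapour removed = 0.670×0.803×676 = 363.69 kg/s; concentrate = 312.31 kg/s.
water reaching the mixer = 179.13 (from concentrate) + 665×0.902 = 778.96 kg/s.
Product flow = 312.31 + 665 = 977.31 kg/s; water fraction = 0.7971.

0.7971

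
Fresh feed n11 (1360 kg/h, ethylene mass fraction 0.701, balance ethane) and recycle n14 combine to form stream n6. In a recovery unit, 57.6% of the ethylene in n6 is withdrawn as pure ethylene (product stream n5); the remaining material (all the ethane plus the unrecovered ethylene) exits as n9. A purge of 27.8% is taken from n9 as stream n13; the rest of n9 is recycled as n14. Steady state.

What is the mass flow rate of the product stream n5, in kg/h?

ethylene in n6: m_A = 1360×0.701 + (1−0.278)·(1−0.576)·m_A, so m_A = 953.36/0.6939 = 1374 kg/h.
Product n5 = 0.576×1374 = 791.41 kg/h.

791.4 kg/h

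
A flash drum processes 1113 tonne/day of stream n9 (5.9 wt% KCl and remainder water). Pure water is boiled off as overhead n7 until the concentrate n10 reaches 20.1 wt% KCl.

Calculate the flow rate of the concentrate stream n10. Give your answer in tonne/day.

326.7 tonne/day

KCl is conserved: 1113×0.059 = 65.667 tonne/day all reports to the concentrate.
Concentrate = 65.667/(target fraction) = 326.7 tonne/day.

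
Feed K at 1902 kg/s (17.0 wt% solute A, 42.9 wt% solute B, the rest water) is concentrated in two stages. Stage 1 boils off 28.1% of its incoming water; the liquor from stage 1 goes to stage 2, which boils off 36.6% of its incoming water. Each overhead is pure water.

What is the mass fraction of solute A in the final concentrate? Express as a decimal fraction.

0.217

water in feed = 1902×0.401 = 762.7 kg/s.
After stage 1: water left = (1−0.281)×762.7 = 548.38; stream total = 1687.7 kg/s.
After stage 2: water left = (1−0.366)×548.38 = 347.67; final concentrate = 1487 kg/s.
solute A fraction = 323.34/1487 = 0.217.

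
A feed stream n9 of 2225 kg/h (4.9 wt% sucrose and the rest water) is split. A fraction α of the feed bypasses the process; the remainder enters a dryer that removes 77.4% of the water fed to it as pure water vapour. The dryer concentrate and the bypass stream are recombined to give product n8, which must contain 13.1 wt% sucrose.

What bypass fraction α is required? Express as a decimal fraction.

0.150

All 2225×0.049 = 109.03 kg/h of sucrose reaches n8, so n8 = 109.03/0.131 = 832.25 kg/h and vapour = 1392.7 kg/h.
The evaporator receives (1−α)·2225 of feed at 0.951 water and removes 0.774 of that water:
0.774×0.951×(1−α)×2225 = 1392.7
(1−α) = 1392.7/1637.8 = 0.8504;  α = 0.1496.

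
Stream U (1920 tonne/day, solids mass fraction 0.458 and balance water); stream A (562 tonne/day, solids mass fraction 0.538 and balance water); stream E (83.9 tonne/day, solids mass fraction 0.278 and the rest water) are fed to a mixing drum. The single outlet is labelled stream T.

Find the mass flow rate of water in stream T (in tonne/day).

water out = water in = 1920×0.542 + 562×0.462 + 83.9×0.722 = 1360.9 tonne/day.

1361 tonne/day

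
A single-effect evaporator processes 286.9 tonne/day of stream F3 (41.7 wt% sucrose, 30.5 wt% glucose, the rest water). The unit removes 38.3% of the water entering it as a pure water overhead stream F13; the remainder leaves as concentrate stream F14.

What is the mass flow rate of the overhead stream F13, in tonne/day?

water entering = 286.9×0.278 = 79.758 tonne/day; overhead removed = 0.383×79.758 = 30.547 tonne/day.

30.55 tonne/day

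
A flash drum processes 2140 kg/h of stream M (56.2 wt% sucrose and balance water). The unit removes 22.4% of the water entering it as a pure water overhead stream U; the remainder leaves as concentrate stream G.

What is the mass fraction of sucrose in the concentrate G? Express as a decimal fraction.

sucrose is not removed: 2140×0.562 = 1202.7 kg/h of sucrose enters G.
water entering = 2140×0.438 = 937.32 kg/h; overhead removed = 0.224×937.32 = 209.96 kg/h.
Concentrate = 2140 − 209.96 = 1930 kg/h.
Mass fraction = 1202.7/1930 = 0.6231.

0.6231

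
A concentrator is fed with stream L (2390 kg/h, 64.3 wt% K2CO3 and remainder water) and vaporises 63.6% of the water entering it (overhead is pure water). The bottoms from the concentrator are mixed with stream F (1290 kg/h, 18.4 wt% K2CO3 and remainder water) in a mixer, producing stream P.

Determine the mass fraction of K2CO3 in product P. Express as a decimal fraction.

Vapour removed = 0.636×0.357×2390 = 542.65 kg/h; concentrate = 1847.3 kg/h.
K2CO3 reaching the mixer = 1536.8 (from concentrate) + 1290×0.184 = 1774.1 kg/h.
Product flow = 1847.3 + 1290 = 3137.3 kg/h; K2CO3 fraction = 0.565.

0.565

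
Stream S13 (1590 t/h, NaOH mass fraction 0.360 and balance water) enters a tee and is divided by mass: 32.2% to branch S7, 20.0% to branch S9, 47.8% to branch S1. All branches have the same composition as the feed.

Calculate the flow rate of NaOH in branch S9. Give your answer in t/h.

Branch S9 total = 0.200×1590 = 318 t/h.
NaOH in S9 = 0.360×318 = 114.48 t/h.

114.5 t/h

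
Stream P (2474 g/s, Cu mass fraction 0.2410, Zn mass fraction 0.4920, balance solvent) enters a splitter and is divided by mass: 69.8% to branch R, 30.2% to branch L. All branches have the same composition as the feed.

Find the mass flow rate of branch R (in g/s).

Branch R flow = 0.698×2474 = 1726.9 g/s.

1727 g/s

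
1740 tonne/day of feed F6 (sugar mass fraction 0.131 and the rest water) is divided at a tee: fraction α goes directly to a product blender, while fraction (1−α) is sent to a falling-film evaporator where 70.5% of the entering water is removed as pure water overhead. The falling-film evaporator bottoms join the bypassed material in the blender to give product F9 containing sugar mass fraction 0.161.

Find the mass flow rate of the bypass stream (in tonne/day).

All 1740×0.131 = 227.94 tonne/day of sugar reaches F9, so F9 = 227.94/0.161 = 1415.8 tonne/day and vapour = 324.22 tonne/day.
The evaporator receives (1−α)·1740 of feed at 0.869 water and removes 0.705 of that water:
0.705×0.869×(1−α)×1740 = 324.22
(1−α) = 324.22/1066 = 0.3041;  α = 0.6959.
Bypass flow = 0.6959×1740 = 1210.8 tonne/day.

1211 tonne/day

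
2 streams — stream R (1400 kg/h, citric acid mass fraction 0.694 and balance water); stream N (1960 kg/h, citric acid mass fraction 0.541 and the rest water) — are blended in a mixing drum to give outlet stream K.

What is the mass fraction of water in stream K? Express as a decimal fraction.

Total flow out = 1400 + 1960 = 3360 kg/h.
water in = 1400×0.306 + 1960×0.459 = 1328 kg/h.
water mass fraction in K = 1328/3360 = 0.395.

0.395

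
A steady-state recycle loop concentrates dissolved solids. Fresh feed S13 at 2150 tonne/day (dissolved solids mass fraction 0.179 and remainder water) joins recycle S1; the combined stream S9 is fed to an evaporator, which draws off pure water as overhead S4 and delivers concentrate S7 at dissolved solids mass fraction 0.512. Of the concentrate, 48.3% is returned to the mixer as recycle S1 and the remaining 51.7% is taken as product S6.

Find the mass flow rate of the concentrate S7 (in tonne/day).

1454 tonne/day

Overall dissolved solids balance (none leaves overhead): dissolved solids in fresh feed = dissolved solids in product, i.e. 2150×0.179 = (1−0.483)·S7·0.512.
S7 = 384.85/(0.512×0.517) = 1453.9 tonne/day.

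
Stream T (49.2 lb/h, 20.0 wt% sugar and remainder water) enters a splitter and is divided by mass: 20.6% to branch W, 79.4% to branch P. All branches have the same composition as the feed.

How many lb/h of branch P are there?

39.06 lb/h

Branch P flow = 0.794×49.2 = 39.065 lb/h.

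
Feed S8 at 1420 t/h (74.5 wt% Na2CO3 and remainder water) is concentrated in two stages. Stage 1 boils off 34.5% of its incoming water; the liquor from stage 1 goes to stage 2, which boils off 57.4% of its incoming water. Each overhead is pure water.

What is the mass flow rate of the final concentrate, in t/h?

water in feed = 1420×0.255 = 362.1 t/h.
After stage 1: water left = (1−0.345)×362.1 = 237.18; stream total = 1295.1 t/h.
After stage 2: water left = (1−0.574)×237.18 = 101.04; final concentrate = 1158.9 t/h.

1159 t/h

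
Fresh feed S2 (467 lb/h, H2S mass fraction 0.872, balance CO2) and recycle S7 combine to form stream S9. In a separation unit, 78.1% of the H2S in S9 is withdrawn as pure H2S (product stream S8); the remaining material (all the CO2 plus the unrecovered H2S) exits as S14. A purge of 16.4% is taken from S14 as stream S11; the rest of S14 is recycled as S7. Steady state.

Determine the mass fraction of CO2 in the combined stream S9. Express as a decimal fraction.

0.422

CO2 enters only via S2 and leaves only via the purge: 467×0.128 = 0.164×(CO2 in S14), and the separation unit passes all CO2, so CO2 in S9 = CO2 in S14 = 364.49 lb/h.
H2S in S9: m_A = 467×0.872 + (1−0.164)·(1−0.781)·m_A, so m_A = 407.22/0.8169 = 498.49 lb/h.
S9 = 498.49 + 364.49 = 862.98 lb/h.
CO2 fraction in S9 = 364.49/862.98 = 0.422.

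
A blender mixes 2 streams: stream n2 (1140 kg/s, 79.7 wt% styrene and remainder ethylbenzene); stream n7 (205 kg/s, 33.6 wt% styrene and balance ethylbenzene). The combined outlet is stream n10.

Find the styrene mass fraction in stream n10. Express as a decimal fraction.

Total flow out = 1140 + 205 = 1345 kg/s.
styrene in = 1140×0.797 + 205×0.336 = 977.46 kg/s.
styrene mass fraction in n10 = 977.46/1345 = 0.727.

0.727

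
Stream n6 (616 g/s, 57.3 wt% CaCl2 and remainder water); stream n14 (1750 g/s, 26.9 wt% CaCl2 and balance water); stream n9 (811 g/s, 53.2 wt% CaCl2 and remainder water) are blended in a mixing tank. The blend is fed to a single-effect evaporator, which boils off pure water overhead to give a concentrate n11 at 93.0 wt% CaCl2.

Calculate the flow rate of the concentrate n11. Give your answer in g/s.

1350 g/s

CaCl2 entering = 616×0.573 + 1750×0.269 + 811×0.532 = 1255.2 g/s.
All CaCl2 reports to n11, so n11 = 1255.2/0.930 = 1349.6 g/s.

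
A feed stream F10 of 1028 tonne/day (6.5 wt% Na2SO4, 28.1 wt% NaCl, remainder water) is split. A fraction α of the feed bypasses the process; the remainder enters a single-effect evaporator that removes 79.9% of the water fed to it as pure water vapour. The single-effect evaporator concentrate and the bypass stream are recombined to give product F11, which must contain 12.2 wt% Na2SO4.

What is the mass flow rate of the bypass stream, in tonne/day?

108.9 tonne/day

All 1028×0.065 = 66.82 tonne/day of Na2SO4 reaches F11, so F11 = 66.82/0.122 = 547.7 tonne/day and vapour = 480.3 tonne/day.
The evaporator receives (1−α)·1028 of feed at 0.654 water and removes 0.799 of that water:
0.799×0.654×(1−α)×1028 = 480.3
(1−α) = 480.3/537.18 = 0.8941;  α = 0.1059.
Bypass flow = 0.1059×1028 = 108.86 tonne/day.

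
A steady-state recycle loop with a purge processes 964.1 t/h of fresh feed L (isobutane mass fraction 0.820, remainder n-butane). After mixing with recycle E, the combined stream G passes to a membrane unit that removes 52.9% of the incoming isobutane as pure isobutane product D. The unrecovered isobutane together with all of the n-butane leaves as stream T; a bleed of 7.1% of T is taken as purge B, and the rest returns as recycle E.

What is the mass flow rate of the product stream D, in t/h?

743.6 t/h

isobutane in G: m_A = 964.1×0.820 + (1−0.071)·(1−0.529)·m_A, so m_A = 790.56/0.5624 = 1405.6 t/h.
Product D = 0.529×1405.6 = 743.56 t/h.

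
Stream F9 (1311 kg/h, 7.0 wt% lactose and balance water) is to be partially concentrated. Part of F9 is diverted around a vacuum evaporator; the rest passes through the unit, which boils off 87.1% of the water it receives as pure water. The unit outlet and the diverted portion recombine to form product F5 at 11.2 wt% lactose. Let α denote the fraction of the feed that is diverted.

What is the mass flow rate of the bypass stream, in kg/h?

All 1311×0.070 = 91.77 kg/h of lactose reaches F5, so F5 = 91.77/0.112 = 819.38 kg/h and vapour = 491.62 kg/h.
The evaporator receives (1−α)·1311 of feed at 0.930 water and removes 0.871 of that water:
0.871×0.930×(1−α)×1311 = 491.62
(1−α) = 491.62/1061.9 = 0.4629;  α = 0.5371.
Bypass flow = 0.5371×1311 = 704.08 kg/h.

704.1 kg/h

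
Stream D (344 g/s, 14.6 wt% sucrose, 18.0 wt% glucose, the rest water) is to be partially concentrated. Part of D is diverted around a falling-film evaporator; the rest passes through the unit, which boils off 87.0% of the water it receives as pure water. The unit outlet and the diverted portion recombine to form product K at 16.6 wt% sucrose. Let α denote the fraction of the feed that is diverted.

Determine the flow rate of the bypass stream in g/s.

273.3 g/s

All 344×0.146 = 50.224 g/s of sucrose reaches K, so K = 50.224/0.166 = 302.55 g/s and vapour = 41.446 g/s.
The evaporator receives (1−α)·344 of feed at 0.674 water and removes 0.870 of that water:
0.870×0.674×(1−α)×344 = 41.446
(1−α) = 41.446/201.71 = 0.2055;  α = 0.7945.
Bypass flow = 0.7945×344 = 273.32 g/s.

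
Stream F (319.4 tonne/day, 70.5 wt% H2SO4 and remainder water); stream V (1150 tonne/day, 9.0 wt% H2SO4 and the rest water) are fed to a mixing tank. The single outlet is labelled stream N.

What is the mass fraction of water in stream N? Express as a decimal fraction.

Total flow out = 319.4 + 1150 = 1469.4 tonne/day.
water in = 319.4×0.295 + 1150×0.910 = 1140.7 tonne/day.
water mass fraction in N = 1140.7/1469.4 = 0.776.

0.776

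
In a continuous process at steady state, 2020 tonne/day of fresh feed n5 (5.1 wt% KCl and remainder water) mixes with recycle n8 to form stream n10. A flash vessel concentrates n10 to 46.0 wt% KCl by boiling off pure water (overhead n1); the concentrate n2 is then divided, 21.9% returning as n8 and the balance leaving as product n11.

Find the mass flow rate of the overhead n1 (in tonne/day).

1796 tonne/day

Overall KCl balance (none leaves overhead): KCl in fresh feed = KCl in product, i.e. 2020×0.051 = (1−0.219)·n2·0.460.
n2 = 103.02/(0.460×0.781) = 286.76 tonne/day.
Recycle n8 = 0.219×286.76 = 62.8 tonne/day.
Combined feed n10 = 2020 + 62.8 = 2082.8 tonne/day.
Overhead n1 = n10 − n2 = 2082.8 − 286.76 = 1796 tonne/day.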